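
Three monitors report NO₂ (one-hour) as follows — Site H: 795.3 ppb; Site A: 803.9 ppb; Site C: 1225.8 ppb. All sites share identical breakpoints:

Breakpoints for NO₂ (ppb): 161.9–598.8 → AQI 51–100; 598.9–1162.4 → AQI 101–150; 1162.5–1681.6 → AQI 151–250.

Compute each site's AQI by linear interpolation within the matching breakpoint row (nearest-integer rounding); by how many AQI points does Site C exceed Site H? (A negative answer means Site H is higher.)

Site H: 795.3 lies in 598.9–1162.4, so I_lo=101, I_hi=150, C_lo=598.9, C_hi=1162.4.
(150−101)/(1162.4−598.9) × (795.3−598.9) + 101 = 49/563.5 × 196.4 + 101 ≈ 118.08 → 118.
Site A 803.9: bracket 598.9–1162.4 → index 101–150; slope 49/563.5, offset 205.0.
AQI = 101 + 49/563.5·205.0 ≈ 118.83 ⇒ 119.
Site C: 1225.8 lies in 1162.5–1681.6, so I_lo=151, I_hi=250, C_lo=1162.5, C_hi=1681.6.
(250−151)/(1681.6−1162.5) × (1225.8−1162.5) + 151 = 99/519.1 × 63.3 + 151 ≈ 163.07 → 163.
AQIs: Site H=118, Site A=119, Site C=163. Site C (163) − Site H (118) = 45.

45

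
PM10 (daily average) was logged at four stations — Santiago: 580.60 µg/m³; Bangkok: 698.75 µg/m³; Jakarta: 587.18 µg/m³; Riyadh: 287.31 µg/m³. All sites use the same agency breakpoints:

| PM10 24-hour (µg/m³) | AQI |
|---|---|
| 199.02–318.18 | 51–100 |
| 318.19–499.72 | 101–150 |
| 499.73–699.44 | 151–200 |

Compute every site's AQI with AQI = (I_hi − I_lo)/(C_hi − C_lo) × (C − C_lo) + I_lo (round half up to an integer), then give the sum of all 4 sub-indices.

Santiago: 580.60 ∈ [499.73, 699.44] ↔ index [151, 200].
151 + (580.60−499.73)·(200−151)/(699.44−499.73) = 151 + 80.87·49/199.71 ≈ 170.84, so AQI = 171.
Bangkok: 698.75 ∈ [499.73, 699.44] ↔ index [151, 200].
151 + (698.75−499.73)·(200−151)/(699.44−499.73) = 151 + 199.02·49/199.71 ≈ 199.83, so AQI = 200.
Jakarta: row 499.73–699.44 (AQI 151–200). (200−151)·(587.18−499.73)/(699.44−499.73) + 151 = 49·87.45/199.71 + 151 ≈ 172.46 → 172.
Riyadh: row 199.02–318.18 (AQI 51–100). (100−51)·(287.31−199.02)/(318.18−199.02) + 51 = 49·88.29/119.16 + 51 ≈ 87.31 → 87.
AQIs: Santiago=171, Bangkok=200, Jakarta=172, Riyadh=87. Sum = 171 + 200 + 172 + 87 = 630.

630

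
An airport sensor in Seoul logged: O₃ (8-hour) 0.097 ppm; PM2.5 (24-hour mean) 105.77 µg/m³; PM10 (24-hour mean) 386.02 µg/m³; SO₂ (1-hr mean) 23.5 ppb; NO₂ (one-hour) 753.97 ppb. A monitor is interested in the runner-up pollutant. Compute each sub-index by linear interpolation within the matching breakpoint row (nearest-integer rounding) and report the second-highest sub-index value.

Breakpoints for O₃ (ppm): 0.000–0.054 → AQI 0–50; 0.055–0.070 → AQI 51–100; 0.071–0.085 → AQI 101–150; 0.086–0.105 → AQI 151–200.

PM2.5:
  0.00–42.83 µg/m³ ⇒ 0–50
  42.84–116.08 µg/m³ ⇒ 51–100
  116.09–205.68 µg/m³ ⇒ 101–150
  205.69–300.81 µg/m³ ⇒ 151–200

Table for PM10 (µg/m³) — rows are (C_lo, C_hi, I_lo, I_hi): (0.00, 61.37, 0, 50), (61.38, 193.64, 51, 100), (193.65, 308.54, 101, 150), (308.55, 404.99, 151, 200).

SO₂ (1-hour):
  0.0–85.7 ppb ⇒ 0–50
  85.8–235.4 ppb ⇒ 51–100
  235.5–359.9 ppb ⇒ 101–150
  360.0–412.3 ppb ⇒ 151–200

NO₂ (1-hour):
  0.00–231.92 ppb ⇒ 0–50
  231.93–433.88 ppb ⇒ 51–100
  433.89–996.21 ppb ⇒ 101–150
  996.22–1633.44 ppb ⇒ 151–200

O₃ 0.097: bracket 0.086–0.105 → index 151–200; slope 49/0.019, offset 0.011.
AQI = 151 + 49/0.019·0.011 ≈ 179.37 ⇒ 179.
PM2.5 105.77: bracket 42.84–116.08 → index 51–100; slope 49/73.24, offset 62.93.
AQI = 51 + 49/73.24·62.93 ≈ 93.10 ⇒ 93.
PM10: 386.02 ∈ [308.55, 404.99] ↔ index [151, 200].
151 + (386.02−308.55)·(200−151)/(404.99−308.55) = 151 + 77.47·49/96.44 ≈ 190.36, so AQI = 190.
SO₂: 23.5 lies in 0.0–85.7, so I_lo=0, I_hi=50, C_lo=0.0, C_hi=85.7.
(50−0)/(85.7−0.0) × (23.5−0.0) + 0 = 50/85.7 × 23.5 + 0 ≈ 13.71 → 14.
NO₂: 753.97 ∈ [433.89, 996.21] ↔ index [101, 150].
101 + (753.97−433.89)·(150−101)/(996.21−433.89) = 101 + 320.08·49/562.32 ≈ 128.89, so AQI = 129.
Sub-indices: O₃→179, PM2.5→93, PM10→190, SO₂→14, NO₂→129. Ranked high→low: 190, 179, 129, 93, 14. Second-highest sub-index = 179.

179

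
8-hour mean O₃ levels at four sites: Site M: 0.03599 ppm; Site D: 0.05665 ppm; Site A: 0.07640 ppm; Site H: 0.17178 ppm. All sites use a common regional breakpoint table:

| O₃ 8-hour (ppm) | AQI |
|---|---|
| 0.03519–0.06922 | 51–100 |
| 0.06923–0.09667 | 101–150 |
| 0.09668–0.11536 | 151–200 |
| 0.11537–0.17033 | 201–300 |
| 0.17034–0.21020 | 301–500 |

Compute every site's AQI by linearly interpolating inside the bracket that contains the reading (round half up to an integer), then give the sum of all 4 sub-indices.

Site M: 0.03599 lies in 0.03519–0.06922, so I_lo=51, I_hi=100, C_lo=0.03519, C_hi=0.06922.
(100−51)/(0.06922−0.03519) × (0.03599−0.03519) + 51 = 49/0.03403 × 0.00080 + 51 ≈ 52.15 → 52.
Site D 0.05665: bracket 0.03519–0.06922 → index 51–100; slope 49/0.03403, offset 0.02146.
AQI = 51 + 49/0.03403·0.02146 ≈ 81.90 ⇒ 82.
Site A: 0.07640 lies in 0.06923–0.09667, so I_lo=101, I_hi=150, C_lo=0.06923, C_hi=0.09667.
(150−101)/(0.09667−0.06923) × (0.07640−0.06923) + 101 = 49/0.02744 × 0.00717 + 101 ≈ 113.80 → 114.
Site H: 0.17178 lies in 0.17034–0.21020, so I_lo=301, I_hi=500, C_lo=0.17034, C_hi=0.21020.
(500−301)/(0.21020−0.17034) × (0.17178−0.17034) + 301 = 199/0.03986 × 0.00144 + 301 ≈ 308.19 → 308.
AQIs: Site M=52, Site D=82, Site A=114, Site H=308. Sum = 52 + 82 + 114 + 308 = 556.

556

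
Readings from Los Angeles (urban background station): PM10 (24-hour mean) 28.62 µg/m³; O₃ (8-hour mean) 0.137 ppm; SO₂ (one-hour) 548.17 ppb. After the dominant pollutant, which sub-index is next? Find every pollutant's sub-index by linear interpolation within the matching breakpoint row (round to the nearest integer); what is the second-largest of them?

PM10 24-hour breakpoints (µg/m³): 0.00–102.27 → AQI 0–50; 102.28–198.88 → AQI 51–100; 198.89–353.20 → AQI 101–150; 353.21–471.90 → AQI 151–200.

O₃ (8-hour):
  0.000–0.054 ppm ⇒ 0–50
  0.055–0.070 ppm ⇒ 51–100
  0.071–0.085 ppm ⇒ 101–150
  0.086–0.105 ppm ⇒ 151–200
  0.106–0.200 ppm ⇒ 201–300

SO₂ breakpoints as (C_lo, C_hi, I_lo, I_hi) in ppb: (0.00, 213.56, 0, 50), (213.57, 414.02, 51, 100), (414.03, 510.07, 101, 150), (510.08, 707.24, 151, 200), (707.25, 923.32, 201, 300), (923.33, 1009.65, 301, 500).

PM10: 28.62 lies in 0.00–102.27, so I_lo=0, I_hi=50, C_lo=0.00, C_hi=102.27.
(50−0)/(102.27−0.00) × (28.62−0.00) + 0 = 50/102.27 × 28.62 + 0 ≈ 13.99 → 14.
O₃: 0.137 lies in 0.106–0.200, so I_lo=201, I_hi=300, C_lo=0.106, C_hi=0.200.
(300−201)/(0.200−0.106) × (0.137−0.106) + 201 = 99/0.094 × 0.031 + 201 ≈ 233.65 → 234.
SO₂: 548.17 lies in 510.08–707.24, so I_lo=151, I_hi=200, C_lo=510.08, C_hi=707.24.
(200−151)/(707.24−510.08) × (548.17−510.08) + 151 = 49/197.16 × 38.09 + 151 ≈ 160.47 → 160.
Sub-indices: PM10→14, O₃→234, SO₂→160. Ranked high→low: 234, 160, 14. Second-highest sub-index = 160.

160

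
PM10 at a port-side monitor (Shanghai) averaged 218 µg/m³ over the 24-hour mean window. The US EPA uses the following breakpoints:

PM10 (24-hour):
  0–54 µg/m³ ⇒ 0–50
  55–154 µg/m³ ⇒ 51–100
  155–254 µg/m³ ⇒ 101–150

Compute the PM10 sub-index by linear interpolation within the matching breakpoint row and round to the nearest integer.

132

PM10: row 155–254 (AQI 101–150). (150−101)·(218−155)/(254−155) + 101 = 49·63/99 + 101 ≈ 132.18 → 132.
AQI 132 falls in the Unhealthy for Sensitive Groups category.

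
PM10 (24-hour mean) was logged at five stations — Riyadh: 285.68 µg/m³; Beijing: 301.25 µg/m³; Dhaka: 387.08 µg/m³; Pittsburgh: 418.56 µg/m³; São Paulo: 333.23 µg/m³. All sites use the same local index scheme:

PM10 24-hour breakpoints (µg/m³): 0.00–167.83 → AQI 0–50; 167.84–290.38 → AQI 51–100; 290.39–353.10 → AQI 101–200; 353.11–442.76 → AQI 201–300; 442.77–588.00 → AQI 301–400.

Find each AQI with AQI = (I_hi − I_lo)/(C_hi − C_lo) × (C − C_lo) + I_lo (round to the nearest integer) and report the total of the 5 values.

Riyadh: 285.68 lies in 167.84–290.38, so I_lo=51, I_hi=100, C_lo=167.84, C_hi=290.38.
(100−51)/(290.38−167.84) × (285.68−167.84) + 51 = 49/122.54 × 117.84 + 51 ≈ 98.12 → 98.
Beijing: 301.25 ∈ [290.39, 353.10] ↔ index [101, 200].
101 + (301.25−290.39)·(200−101)/(353.10−290.39) = 101 + 10.86·99/62.71 ≈ 118.14, so AQI = 118.
Dhaka: 387.08 lies in 353.11–442.76, so I_lo=201, I_hi=300, C_lo=353.11, C_hi=442.76.
(300−201)/(442.76−353.11) × (387.08−353.11) + 201 = 99/89.65 × 33.97 + 201 ≈ 238.51 → 239.
Pittsburgh: 418.56 lies in 353.11–442.76, so I_lo=201, I_hi=300, C_lo=353.11, C_hi=442.76.
(300−201)/(442.76−353.11) × (418.56−353.11) + 201 = 99/89.65 × 65.45 + 201 ≈ 273.28 → 273.
São Paulo: 333.23 ∈ [290.39, 353.10] ↔ index [101, 200].
101 + (333.23−290.39)·(200−101)/(353.10−290.39) = 101 + 42.84·99/62.71 ≈ 168.63, so AQI = 169.
AQIs: Riyadh=98, Beijing=118, Dhaka=239, Pittsburgh=273, São Paulo=169. Sum = 98 + 118 + 239 + 273 + 169 = 897.

897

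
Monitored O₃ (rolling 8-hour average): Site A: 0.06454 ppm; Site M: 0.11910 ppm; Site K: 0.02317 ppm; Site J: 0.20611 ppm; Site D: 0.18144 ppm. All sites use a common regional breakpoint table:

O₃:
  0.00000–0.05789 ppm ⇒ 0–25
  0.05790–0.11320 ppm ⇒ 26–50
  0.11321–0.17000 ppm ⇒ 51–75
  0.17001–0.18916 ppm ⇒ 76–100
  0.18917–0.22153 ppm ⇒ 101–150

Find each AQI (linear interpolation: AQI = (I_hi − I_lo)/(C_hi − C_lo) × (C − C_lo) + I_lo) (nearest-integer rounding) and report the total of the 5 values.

309

Site A 0.06454: bracket 0.05790–0.11320 → index 26–50; slope 24/0.05530, offset 0.00664.
AQI = 26 + 24/0.05530·0.00664 ≈ 28.88 ⇒ 29.
Site M: row 0.11321–0.17000 (AQI 51–75). (75−51)·(0.11910−0.11321)/(0.17000−0.11321) + 51 = 24·0.00589/0.05679 + 51 ≈ 53.49 → 53.
Site K: 0.02317 lies in 0.00000–0.05789, so I_lo=0, I_hi=25, C_lo=0.00000, C_hi=0.05789.
(25−0)/(0.05789−0.00000) × (0.02317−0.00000) + 0 = 25/0.05789 × 0.02317 + 0 ≈ 10.01 → 10.
Site J: row 0.18917–0.22153 (AQI 101–150). (150−101)·(0.20611−0.18917)/(0.22153−0.18917) + 101 = 49·0.01694/0.03236 + 101 ≈ 126.65 → 127.
Site D 0.18144: bracket 0.17001–0.18916 → index 76–100; slope 24/0.01915, offset 0.01143.
AQI = 76 + 24/0.01915·0.01143 ≈ 90.32 ⇒ 90.
AQIs: Site A=29, Site M=53, Site K=10, Site J=127, Site D=90. Sum = 29 + 53 + 10 + 127 + 90 = 309.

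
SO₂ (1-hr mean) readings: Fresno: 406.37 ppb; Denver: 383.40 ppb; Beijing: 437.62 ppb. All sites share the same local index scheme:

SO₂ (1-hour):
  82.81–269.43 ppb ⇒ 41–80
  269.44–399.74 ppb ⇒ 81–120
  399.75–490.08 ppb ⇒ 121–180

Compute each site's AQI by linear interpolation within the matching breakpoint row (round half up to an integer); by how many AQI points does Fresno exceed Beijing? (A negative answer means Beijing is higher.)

-21

Fresno: 406.37 lies in 399.75–490.08, so I_lo=121, I_hi=180, C_lo=399.75, C_hi=490.08.
(180−121)/(490.08−399.75) × (406.37−399.75) + 121 = 59/90.33 × 6.62 + 121 ≈ 125.32 → 125.
Denver: row 269.44–399.74 (AQI 81–120). (120−81)·(383.40−269.44)/(399.74−269.44) + 81 = 39·113.96/130.30 + 81 ≈ 115.11 → 115.
Beijing 437.62: bracket 399.75–490.08 → index 121–180; slope 59/90.33, offset 37.87.
AQI = 121 + 59/90.33·37.87 ≈ 145.74 ⇒ 146.
AQIs: Fresno=125, Denver=115, Beijing=146. Fresno (125) − Beijing (146) = -21.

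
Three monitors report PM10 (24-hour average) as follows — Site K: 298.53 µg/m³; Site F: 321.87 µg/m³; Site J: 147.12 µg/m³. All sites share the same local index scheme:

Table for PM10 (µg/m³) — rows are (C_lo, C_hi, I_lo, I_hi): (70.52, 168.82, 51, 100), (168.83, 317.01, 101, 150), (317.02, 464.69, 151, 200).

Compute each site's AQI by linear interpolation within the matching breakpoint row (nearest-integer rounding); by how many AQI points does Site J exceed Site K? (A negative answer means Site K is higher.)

-55

Site K: 298.53 lies in 168.83–317.01, so I_lo=101, I_hi=150, C_lo=168.83, C_hi=317.01.
(150−101)/(317.01−168.83) × (298.53−168.83) + 101 = 49/148.18 × 129.70 + 101 ≈ 143.89 → 144.
Site F: 321.87 lies in 317.02–464.69, so I_lo=151, I_hi=200, C_lo=317.02, C_hi=464.69.
(200−151)/(464.69−317.02) × (321.87−317.02) + 151 = 49/147.67 × 4.85 + 151 ≈ 152.61 → 153.
Site J 147.12: bracket 70.52–168.82 → index 51–100; slope 49/98.30, offset 76.60.
AQI = 51 + 49/98.30·76.60 ≈ 89.18 ⇒ 89.
AQIs: Site K=144, Site F=153, Site J=89. Site J (89) − Site K (144) = -55.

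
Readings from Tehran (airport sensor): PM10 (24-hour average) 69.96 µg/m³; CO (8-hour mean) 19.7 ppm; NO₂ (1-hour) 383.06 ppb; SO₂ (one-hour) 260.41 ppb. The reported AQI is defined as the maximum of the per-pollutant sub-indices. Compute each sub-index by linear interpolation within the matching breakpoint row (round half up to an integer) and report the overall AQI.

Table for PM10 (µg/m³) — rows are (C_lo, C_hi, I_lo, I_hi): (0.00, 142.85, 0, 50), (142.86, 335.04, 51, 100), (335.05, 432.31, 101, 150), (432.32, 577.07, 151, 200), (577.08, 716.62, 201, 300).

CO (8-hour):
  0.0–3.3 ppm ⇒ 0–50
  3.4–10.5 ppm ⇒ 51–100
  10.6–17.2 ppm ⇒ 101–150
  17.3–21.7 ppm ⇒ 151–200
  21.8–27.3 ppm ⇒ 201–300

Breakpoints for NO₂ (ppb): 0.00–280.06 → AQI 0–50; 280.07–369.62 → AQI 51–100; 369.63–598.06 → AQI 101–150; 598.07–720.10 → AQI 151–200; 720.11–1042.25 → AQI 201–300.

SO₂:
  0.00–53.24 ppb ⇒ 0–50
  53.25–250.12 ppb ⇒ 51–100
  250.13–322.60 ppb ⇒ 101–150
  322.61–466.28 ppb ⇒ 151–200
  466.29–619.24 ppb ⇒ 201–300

PM10: 69.96 ∈ [0.00, 142.85] ↔ index [0, 50].
0 + (69.96−0.00)·(50−0)/(142.85−0.00) = 0 + 69.96·50/142.85 ≈ 24.49, so AQI = 24.
CO 19.7: bracket 17.3–21.7 → index 151–200; slope 49/4.4, offset 2.4.
AQI = 151 + 49/4.4·2.4 ≈ 177.73 ⇒ 178.
NO₂: 383.06 ∈ [369.63, 598.06] ↔ index [101, 150].
101 + (383.06−369.63)·(150−101)/(598.06−369.63) = 101 + 13.43·49/228.43 ≈ 103.88, so AQI = 104.
SO₂: row 250.13–322.60 (AQI 101–150). (150−101)·(260.41−250.13)/(322.60−250.13) + 101 = 49·10.28/72.47 + 101 ≈ 107.95 → 108.
Sub-indices: PM10→24, CO→178, NO₂→104, SO₂→108. Overall AQI = max = 178; dominant pollutant is CO.

178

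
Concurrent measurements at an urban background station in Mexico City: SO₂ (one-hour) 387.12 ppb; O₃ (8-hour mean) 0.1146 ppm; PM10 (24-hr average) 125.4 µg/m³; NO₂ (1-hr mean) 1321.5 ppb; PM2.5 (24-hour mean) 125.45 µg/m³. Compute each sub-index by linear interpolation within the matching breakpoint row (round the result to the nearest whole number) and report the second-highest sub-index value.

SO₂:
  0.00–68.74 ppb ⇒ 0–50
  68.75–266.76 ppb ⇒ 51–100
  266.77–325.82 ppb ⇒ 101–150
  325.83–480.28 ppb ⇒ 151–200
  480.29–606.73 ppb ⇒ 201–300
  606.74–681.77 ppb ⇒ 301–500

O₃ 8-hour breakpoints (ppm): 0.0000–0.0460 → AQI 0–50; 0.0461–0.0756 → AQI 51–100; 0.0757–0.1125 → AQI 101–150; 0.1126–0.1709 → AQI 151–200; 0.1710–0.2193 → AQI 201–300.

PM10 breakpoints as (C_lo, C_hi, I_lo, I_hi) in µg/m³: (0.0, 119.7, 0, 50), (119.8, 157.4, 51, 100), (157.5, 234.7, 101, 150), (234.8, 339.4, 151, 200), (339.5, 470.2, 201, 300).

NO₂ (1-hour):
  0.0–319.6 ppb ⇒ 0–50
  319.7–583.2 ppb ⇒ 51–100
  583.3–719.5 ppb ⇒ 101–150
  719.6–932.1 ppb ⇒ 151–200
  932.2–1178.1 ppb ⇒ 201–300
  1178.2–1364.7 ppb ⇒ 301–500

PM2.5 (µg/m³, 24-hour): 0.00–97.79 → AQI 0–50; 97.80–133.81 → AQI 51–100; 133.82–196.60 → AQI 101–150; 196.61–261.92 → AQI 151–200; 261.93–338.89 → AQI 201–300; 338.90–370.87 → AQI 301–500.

SO₂: row 325.83–480.28 (AQI 151–200). (200−151)·(387.12−325.83)/(480.28−325.83) + 151 = 49·61.29/154.45 + 151 ≈ 170.44 → 170.
O₃: 0.1146 lies in 0.1126–0.1709, so I_lo=151, I_hi=200, C_lo=0.1126, C_hi=0.1709.
(200−151)/(0.1709−0.1126) × (0.1146−0.1126) + 151 = 49/0.0583 × 0.0020 + 151 ≈ 152.68 → 153.
PM10: 125.4 ∈ [119.8, 157.4] ↔ index [51, 100].
51 + (125.4−119.8)·(100−51)/(157.4−119.8) = 51 + 5.6·49/37.6 ≈ 58.30, so AQI = 58.
NO₂: 1321.5 lies in 1178.2–1364.7, so I_lo=301, I_hi=500, C_lo=1178.2, C_hi=1364.7.
(500−301)/(1364.7−1178.2) × (1321.5−1178.2) + 301 = 199/186.5 × 143.3 + 301 ≈ 453.90 → 454.
PM2.5: 125.45 ∈ [97.80, 133.81] ↔ index [51, 100].
51 + (125.45−97.80)·(100−51)/(133.81−97.80) = 51 + 27.65·49/36.01 ≈ 88.62, so AQI = 89.
Sub-indices: SO₂→170, O₃→153, PM10→58, NO₂→454, PM2.5→89. Ranked high→low: 454, 170, 153, 89, 58. Second-highest sub-index = 170.

170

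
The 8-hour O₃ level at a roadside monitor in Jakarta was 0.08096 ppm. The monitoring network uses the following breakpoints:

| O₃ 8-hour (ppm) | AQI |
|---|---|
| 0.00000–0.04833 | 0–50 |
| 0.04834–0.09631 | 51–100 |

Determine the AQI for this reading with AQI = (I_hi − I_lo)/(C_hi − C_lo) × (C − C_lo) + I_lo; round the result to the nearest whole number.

O₃: 0.08096 ∈ [0.04834, 0.09631] ↔ index [51, 100].
51 + (0.08096−0.04834)·(100−51)/(0.09631−0.04834) = 51 + 0.03262·49/0.04797 ≈ 84.32, so AQI = 84.
AQI 84 falls in the Moderate category.

84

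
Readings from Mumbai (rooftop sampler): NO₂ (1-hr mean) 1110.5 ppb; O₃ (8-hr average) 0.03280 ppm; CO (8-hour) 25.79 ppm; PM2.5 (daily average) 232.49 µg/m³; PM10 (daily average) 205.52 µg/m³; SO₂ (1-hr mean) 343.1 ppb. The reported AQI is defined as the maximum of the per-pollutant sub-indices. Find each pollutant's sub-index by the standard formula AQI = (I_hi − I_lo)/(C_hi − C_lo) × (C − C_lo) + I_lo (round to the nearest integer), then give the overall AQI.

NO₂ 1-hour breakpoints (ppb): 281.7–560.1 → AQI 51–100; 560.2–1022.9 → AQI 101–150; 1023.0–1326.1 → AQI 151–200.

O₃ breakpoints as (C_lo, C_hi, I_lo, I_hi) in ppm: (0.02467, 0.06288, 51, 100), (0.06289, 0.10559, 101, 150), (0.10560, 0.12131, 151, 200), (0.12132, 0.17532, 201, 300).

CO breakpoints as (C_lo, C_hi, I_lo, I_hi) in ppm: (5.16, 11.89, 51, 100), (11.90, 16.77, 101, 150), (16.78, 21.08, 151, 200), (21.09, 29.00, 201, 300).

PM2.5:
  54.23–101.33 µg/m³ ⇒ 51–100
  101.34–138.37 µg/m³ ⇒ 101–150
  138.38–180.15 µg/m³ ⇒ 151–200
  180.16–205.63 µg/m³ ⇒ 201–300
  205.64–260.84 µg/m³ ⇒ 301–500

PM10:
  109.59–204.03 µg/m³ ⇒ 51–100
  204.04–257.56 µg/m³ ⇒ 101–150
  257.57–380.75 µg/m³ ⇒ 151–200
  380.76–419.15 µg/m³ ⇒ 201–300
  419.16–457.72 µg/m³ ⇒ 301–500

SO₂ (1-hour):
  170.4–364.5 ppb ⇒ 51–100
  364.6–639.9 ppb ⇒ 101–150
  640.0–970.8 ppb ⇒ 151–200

398

NO₂: 1110.5 lies in 1023.0–1326.1, so I_lo=151, I_hi=200, C_lo=1023.0, C_hi=1326.1.
(200−151)/(1326.1−1023.0) × (1110.5−1023.0) + 151 = 49/303.1 × 87.5 + 151 ≈ 165.15 → 165.
O₃: row 0.02467–0.06288 (AQI 51–100). (100−51)·(0.03280−0.02467)/(0.06288−0.02467) + 51 = 49·0.00813/0.03821 + 51 ≈ 61.43 → 61.
CO: row 21.09–29.00 (AQI 201–300). (300−201)·(25.79−21.09)/(29.00−21.09) + 201 = 99·4.70/7.91 + 201 ≈ 259.82 → 260.
PM2.5: 232.49 ∈ [205.64, 260.84] ↔ index [301, 500].
301 + (232.49−205.64)·(500−301)/(260.84−205.64) = 301 + 26.85·199/55.20 ≈ 397.80, so AQI = 398.
PM10: 205.52 lies in 204.04–257.56, so I_lo=101, I_hi=150, C_lo=204.04, C_hi=257.56.
(150−101)/(257.56−204.04) × (205.52−204.04) + 101 = 49/53.52 × 1.48 + 101 ≈ 102.36 → 102.
SO₂: 343.1 lies in 170.4–364.5, so I_lo=51, I_hi=100, C_lo=170.4, C_hi=364.5.
(100−51)/(364.5−170.4) × (343.1−170.4) + 51 = 49/194.1 × 172.7 + 51 ≈ 94.60 → 95.
Sub-indices: NO₂→165, O₃→61, CO→260, PM2.5→398, PM10→102, SO₂→95. Overall AQI = max = 398; dominant pollutant is PM2.5.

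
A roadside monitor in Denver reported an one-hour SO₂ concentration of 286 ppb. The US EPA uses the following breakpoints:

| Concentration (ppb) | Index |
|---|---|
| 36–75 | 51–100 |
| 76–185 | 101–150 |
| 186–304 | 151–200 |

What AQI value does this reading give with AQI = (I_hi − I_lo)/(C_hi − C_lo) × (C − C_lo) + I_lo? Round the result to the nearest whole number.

193

SO₂ 286: bracket 186–304 → index 151–200; slope 49/118, offset 100.
AQI = 151 + 49/118·100 ≈ 192.53 ⇒ 193.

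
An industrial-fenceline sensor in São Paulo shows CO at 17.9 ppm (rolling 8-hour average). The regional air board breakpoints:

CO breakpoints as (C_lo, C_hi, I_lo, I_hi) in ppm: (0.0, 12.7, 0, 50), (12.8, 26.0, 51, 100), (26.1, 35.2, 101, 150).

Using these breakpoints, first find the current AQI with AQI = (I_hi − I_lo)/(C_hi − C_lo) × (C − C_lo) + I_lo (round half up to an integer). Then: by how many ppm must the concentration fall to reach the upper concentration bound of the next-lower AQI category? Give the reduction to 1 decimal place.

5.2

CO: row 12.8–26.0 (AQI 51–100). (100−51)·(17.9−12.8)/(26.0−12.8) + 51 = 49·5.1/13.2 + 51 ≈ 69.93 → 70.
Current AQI 70 is in the Moderate range (51–100). The next-lower category tops out at AQI 50, whose upper concentration bound is 12.7 ppm.
Reduction needed = 17.9 − 12.7 = 5.2 ppm.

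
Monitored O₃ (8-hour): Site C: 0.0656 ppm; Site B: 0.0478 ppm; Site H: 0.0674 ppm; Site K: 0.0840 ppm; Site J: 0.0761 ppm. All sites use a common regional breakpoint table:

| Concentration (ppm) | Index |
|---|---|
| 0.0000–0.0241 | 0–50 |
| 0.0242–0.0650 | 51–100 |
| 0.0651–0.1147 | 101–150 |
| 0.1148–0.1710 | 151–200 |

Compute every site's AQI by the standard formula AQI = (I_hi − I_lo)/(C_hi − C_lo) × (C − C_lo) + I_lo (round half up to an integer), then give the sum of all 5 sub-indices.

Site C: 0.0656 lies in 0.0651–0.1147, so I_lo=101, I_hi=150, C_lo=0.0651, C_hi=0.1147.
(150−101)/(0.1147−0.0651) × (0.0656−0.0651) + 101 = 49/0.0496 × 0.0005 + 101 ≈ 101.49 → 101.
Site B: 0.0478 ∈ [0.0242, 0.0650] ↔ index [51, 100].
51 + (0.0478−0.0242)·(100−51)/(0.0650−0.0242) = 51 + 0.0236·49/0.0408 ≈ 79.34, so AQI = 79.
Site H: 0.0674 lies in 0.0651–0.1147, so I_lo=101, I_hi=150, C_lo=0.0651, C_hi=0.1147.
(150−101)/(0.1147−0.0651) × (0.0674−0.0651) + 101 = 49/0.0496 × 0.0023 + 101 ≈ 103.27 → 103.
Site K 0.0840: bracket 0.0651–0.1147 → index 101–150; slope 49/0.0496, offset 0.0189.
AQI = 101 + 49/0.0496·0.0189 ≈ 119.67 ⇒ 120.
Site J: 0.0761 lies in 0.0651–0.1147, so I_lo=101, I_hi=150, C_lo=0.0651, C_hi=0.1147.
(150−101)/(0.1147−0.0651) × (0.0761−0.0651) + 101 = 49/0.0496 × 0.0110 + 101 ≈ 111.87 → 112.
AQIs: Site C=101, Site B=79, Site H=103, Site K=120, Site J=112. Sum = 101 + 79 + 103 + 120 + 112 = 515.

515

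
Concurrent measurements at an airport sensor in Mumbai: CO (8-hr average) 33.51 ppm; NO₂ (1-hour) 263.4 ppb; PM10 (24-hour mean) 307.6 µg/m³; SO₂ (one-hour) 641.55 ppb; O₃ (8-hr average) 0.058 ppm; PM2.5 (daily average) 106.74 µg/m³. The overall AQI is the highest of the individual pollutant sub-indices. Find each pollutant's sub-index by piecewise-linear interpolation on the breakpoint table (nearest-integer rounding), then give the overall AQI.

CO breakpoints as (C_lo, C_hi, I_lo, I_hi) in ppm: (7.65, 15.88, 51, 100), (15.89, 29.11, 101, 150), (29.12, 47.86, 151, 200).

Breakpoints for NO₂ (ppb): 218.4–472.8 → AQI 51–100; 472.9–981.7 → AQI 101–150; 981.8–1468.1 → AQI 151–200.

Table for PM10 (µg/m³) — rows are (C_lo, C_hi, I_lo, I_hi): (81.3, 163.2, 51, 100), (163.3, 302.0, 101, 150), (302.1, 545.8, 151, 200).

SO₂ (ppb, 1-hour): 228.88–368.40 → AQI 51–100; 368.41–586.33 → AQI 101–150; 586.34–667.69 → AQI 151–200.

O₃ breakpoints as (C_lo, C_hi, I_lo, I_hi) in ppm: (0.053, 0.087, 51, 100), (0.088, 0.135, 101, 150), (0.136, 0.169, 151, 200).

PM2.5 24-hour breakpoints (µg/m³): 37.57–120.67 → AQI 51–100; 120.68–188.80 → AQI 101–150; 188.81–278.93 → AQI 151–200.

184

CO: 33.51 ∈ [29.12, 47.86] ↔ index [151, 200].
151 + (33.51−29.12)·(200−151)/(47.86−29.12) = 151 + 4.39·49/18.74 ≈ 162.48, so AQI = 162.
NO₂: 263.4 lies in 218.4–472.8, so I_lo=51, I_hi=100, C_lo=218.4, C_hi=472.8.
(100−51)/(472.8−218.4) × (263.4−218.4) + 51 = 49/254.4 × 45.0 + 51 ≈ 59.67 → 60.
PM10: 307.6 lies in 302.1–545.8, so I_lo=151, I_hi=200, C_lo=302.1, C_hi=545.8.
(200−151)/(545.8−302.1) × (307.6−302.1) + 151 = 49/243.7 × 5.5 + 151 ≈ 152.11 → 152.
SO₂: 641.55 lies in 586.34–667.69, so I_lo=151, I_hi=200, C_lo=586.34, C_hi=667.69.
(200−151)/(667.69−586.34) × (641.55−586.34) + 151 = 49/81.35 × 55.21 + 151 ≈ 184.25 → 184.
O₃ 0.058: bracket 0.053–0.087 → index 51–100; slope 49/0.034, offset 0.005.
AQI = 51 + 49/0.034·0.005 ≈ 58.21 ⇒ 58.
PM2.5: 106.74 lies in 37.57–120.67, so I_lo=51, I_hi=100, C_lo=37.57, C_hi=120.67.
(100−51)/(120.67−37.57) × (106.74−37.57) + 51 = 49/83.10 × 69.17 + 51 ≈ 91.79 → 92.
Sub-indices: CO→162, NO₂→60, PM10→152, SO₂→184, O₃→58, PM2.5→92. Overall AQI = max = 184; dominant pollutant is SO₂.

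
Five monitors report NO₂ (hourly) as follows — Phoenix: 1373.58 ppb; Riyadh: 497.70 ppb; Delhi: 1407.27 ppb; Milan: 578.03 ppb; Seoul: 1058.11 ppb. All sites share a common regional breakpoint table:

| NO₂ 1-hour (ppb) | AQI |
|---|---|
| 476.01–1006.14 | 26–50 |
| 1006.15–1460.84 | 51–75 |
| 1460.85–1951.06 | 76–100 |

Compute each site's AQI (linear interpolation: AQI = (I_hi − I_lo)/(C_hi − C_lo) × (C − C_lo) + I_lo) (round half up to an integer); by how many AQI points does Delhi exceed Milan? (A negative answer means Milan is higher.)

Phoenix: 1373.58 lies in 1006.15–1460.84, so I_lo=51, I_hi=75, C_lo=1006.15, C_hi=1460.84.
(75−51)/(1460.84−1006.15) × (1373.58−1006.15) + 51 = 24/454.69 × 367.43 + 51 ≈ 70.39 → 70.
Riyadh 497.70: bracket 476.01–1006.14 → index 26–50; slope 24/530.13, offset 21.69.
AQI = 26 + 24/530.13·21.69 ≈ 26.98 ⇒ 27.
Delhi: 1407.27 ∈ [1006.15, 1460.84] ↔ index [51, 75].
51 + (1407.27−1006.15)·(75−51)/(1460.84−1006.15) = 51 + 401.12·24/454.69 ≈ 72.17, so AQI = 72.
Milan 578.03: bracket 476.01–1006.14 → index 26–50; slope 24/530.13, offset 102.02.
AQI = 26 + 24/530.13·102.02 ≈ 30.62 ⇒ 31.
Seoul: 1058.11 ∈ [1006.15, 1460.84] ↔ index [51, 75].
51 + (1058.11−1006.15)·(75−51)/(1460.84−1006.15) = 51 + 51.96·24/454.69 ≈ 53.74, so AQI = 54.
AQIs: Phoenix=70, Riyadh=27, Delhi=72, Milan=31, Seoul=54. Delhi (72) − Milan (31) = 41.

41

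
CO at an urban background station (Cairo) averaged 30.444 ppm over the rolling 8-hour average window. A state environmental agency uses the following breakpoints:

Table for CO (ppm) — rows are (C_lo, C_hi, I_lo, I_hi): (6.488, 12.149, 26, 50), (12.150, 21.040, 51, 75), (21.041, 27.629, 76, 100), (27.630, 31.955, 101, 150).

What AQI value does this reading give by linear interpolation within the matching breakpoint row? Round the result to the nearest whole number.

133

CO: 30.444 lies in 27.630–31.955, so I_lo=101, I_hi=150, C_lo=27.630, C_hi=31.955.
(150−101)/(31.955−27.630) × (30.444−27.630) + 101 = 49/4.325 × 2.814 + 101 ≈ 132.88 → 133.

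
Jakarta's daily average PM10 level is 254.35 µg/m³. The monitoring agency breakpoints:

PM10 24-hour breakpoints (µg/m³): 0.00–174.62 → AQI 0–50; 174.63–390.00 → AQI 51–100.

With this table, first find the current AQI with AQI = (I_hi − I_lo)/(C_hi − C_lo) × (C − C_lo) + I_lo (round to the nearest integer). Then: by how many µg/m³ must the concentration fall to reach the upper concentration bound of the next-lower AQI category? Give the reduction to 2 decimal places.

79.73

PM10 254.35: bracket 174.63–390.00 → index 51–100; slope 49/215.37, offset 79.72.
AQI = 51 + 49/215.37·79.72 ≈ 69.14 ⇒ 69.
Current AQI 69 is in the Moderate range (51–100). The next-lower category tops out at AQI 50, whose upper concentration bound is 174.62 µg/m³.
Reduction needed = 254.35 − 174.62 = 79.73 µg/m³.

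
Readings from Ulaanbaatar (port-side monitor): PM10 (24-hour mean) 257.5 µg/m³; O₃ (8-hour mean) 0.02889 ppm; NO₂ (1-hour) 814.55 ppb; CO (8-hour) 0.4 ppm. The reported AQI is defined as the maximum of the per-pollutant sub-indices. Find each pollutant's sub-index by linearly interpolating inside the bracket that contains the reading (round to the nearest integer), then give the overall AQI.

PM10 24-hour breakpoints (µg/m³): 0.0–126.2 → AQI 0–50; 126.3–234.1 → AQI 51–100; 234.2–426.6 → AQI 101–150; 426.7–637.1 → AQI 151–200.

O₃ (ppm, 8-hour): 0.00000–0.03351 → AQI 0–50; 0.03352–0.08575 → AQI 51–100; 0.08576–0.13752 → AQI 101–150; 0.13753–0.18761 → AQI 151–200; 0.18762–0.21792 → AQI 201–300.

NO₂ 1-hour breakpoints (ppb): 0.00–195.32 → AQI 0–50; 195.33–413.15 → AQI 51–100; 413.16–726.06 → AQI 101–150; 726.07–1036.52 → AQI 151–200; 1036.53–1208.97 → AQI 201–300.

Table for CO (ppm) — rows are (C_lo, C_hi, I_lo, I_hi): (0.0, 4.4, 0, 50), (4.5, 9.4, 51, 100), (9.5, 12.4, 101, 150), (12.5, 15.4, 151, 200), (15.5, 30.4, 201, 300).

PM10: 257.5 ∈ [234.2, 426.6] ↔ index [101, 150].
101 + (257.5−234.2)·(150−101)/(426.6−234.2) = 101 + 23.3·49/192.4 ≈ 106.93, so AQI = 107.
O₃ 0.02889: bracket 0.00000–0.03351 → index 0–50; slope 50/0.03351, offset 0.02889.
AQI = 0 + 50/0.03351·0.02889 ≈ 43.11 ⇒ 43.
NO₂: 814.55 lies in 726.07–1036.52, so I_lo=151, I_hi=200, C_lo=726.07, C_hi=1036.52.
(200−151)/(1036.52−726.07) × (814.55−726.07) + 151 = 49/310.45 × 88.48 + 151 ≈ 164.97 → 165.
CO 0.4: bracket 0.0–4.4 → index 0–50; slope 50/4.4, offset 0.4.
AQI = 0 + 50/4.4·0.4 ≈ 4.55 ⇒ 5.
Sub-indices: PM10→107, O₃→43, NO₂→165, CO→5. Overall AQI = max = 165; dominant pollutant is NO₂.

165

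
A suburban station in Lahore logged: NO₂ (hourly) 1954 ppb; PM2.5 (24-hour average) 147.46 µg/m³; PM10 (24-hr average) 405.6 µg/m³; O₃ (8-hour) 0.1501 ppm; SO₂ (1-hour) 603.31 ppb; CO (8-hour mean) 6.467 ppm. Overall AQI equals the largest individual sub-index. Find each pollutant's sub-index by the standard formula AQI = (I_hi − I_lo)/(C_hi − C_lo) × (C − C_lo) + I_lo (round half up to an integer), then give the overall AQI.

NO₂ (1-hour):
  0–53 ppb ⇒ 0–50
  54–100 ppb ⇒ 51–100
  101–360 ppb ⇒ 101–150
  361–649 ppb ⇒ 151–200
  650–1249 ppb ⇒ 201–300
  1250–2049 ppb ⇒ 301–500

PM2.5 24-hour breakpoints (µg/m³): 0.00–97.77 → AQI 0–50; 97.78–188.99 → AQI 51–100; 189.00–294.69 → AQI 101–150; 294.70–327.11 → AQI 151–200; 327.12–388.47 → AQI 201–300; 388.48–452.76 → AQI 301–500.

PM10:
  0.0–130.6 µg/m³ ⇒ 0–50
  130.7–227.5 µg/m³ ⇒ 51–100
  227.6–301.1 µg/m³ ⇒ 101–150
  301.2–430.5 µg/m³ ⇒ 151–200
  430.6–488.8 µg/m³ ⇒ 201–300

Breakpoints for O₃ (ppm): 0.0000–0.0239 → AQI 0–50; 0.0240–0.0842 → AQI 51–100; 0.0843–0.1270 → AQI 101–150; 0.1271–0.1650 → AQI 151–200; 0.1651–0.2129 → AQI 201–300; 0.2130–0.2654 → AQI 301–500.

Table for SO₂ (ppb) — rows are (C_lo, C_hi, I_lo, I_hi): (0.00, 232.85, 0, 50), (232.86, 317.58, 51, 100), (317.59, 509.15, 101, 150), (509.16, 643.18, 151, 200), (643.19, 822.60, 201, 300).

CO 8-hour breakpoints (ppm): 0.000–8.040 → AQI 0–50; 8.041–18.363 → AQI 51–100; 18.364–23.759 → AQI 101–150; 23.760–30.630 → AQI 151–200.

476

NO₂: 1954 ∈ [1250, 2049] ↔ index [301, 500].
301 + (1954−1250)·(500−301)/(2049−1250) = 301 + 704·199/799 ≈ 476.34, so AQI = 476.
PM2.5: 147.46 ∈ [97.78, 188.99] ↔ index [51, 100].
51 + (147.46−97.78)·(100−51)/(188.99−97.78) = 51 + 49.68·49/91.21 ≈ 77.69, so AQI = 78.
PM10 405.6: bracket 301.2–430.5 → index 151–200; slope 49/129.3, offset 104.4.
AQI = 151 + 49/129.3·104.4 ≈ 190.56 ⇒ 191.
O₃: 0.1501 lies in 0.1271–0.1650, so I_lo=151, I_hi=200, C_lo=0.1271, C_hi=0.1650.
(200−151)/(0.1650−0.1271) × (0.1501−0.1271) + 151 = 49/0.0379 × 0.0230 + 151 ≈ 180.74 → 181.
SO₂ 603.31: bracket 509.16–643.18 → index 151–200; slope 49/134.02, offset 94.15.
AQI = 151 + 49/134.02·94.15 ≈ 185.42 ⇒ 185.
CO: 6.467 lies in 0.000–8.040, so I_lo=0, I_hi=50, C_lo=0.000, C_hi=8.040.
(50−0)/(8.040−0.000) × (6.467−0.000) + 0 = 50/8.040 × 6.467 + 0 ≈ 40.22 → 40.
Sub-indices: NO₂→476, PM2.5→78, PM10→191, O₃→181, SO₂→185, CO→40. Overall AQI = max = 476; dominant pollutant is NO₂.
AQI 476: Hazardous.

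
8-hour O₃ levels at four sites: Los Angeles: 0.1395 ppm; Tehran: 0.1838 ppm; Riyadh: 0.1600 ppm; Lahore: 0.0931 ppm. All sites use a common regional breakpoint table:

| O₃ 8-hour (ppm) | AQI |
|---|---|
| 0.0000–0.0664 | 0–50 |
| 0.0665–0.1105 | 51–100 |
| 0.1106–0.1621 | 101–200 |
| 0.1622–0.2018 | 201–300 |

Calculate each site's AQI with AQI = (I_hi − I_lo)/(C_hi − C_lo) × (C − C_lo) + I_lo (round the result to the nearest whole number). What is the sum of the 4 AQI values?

Los Angeles 0.1395: bracket 0.1106–0.1621 → index 101–200; slope 99/0.0515, offset 0.0289.
AQI = 101 + 99/0.0515·0.0289 ≈ 156.56 ⇒ 157.
Tehran: 0.1838 lies in 0.1622–0.2018, so I_lo=201, I_hi=300, C_lo=0.1622, C_hi=0.2018.
(300−201)/(0.2018−0.1622) × (0.1838−0.1622) + 201 = 99/0.0396 × 0.0216 + 201 ≈ 255.00 → 255.
Riyadh: 0.1600 ∈ [0.1106, 0.1621] ↔ index [101, 200].
101 + (0.1600−0.1106)·(200−101)/(0.1621−0.1106) = 101 + 0.0494·99/0.0515 ≈ 195.96, so AQI = 196.
Lahore: 0.0931 lies in 0.0665–0.1105, so I_lo=51, I_hi=100, C_lo=0.0665, C_hi=0.1105.
(100−51)/(0.1105−0.0665) × (0.0931−0.0665) + 51 = 49/0.0440 × 0.0266 + 51 ≈ 80.62 → 81.
AQIs: Los Angeles=157, Tehran=255, Riyadh=196, Lahore=81. Sum = 157 + 255 + 196 + 81 = 689.

689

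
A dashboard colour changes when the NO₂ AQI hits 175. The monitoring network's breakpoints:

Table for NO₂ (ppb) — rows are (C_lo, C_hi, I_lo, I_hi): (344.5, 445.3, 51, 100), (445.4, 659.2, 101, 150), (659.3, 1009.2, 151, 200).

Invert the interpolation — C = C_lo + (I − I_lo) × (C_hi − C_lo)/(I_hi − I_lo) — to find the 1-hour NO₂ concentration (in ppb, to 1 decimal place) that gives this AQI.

AQI 175 lies in the 151–200 band, which corresponds to 659.3–1009.2 ppb.
C = 659.3 + (175−151)×(1009.2−659.3)/(200−151) = 659.3 + 24×349.9/49 ≈ 830.680 ppb → 830.7 ppb to 1 dp.

830.7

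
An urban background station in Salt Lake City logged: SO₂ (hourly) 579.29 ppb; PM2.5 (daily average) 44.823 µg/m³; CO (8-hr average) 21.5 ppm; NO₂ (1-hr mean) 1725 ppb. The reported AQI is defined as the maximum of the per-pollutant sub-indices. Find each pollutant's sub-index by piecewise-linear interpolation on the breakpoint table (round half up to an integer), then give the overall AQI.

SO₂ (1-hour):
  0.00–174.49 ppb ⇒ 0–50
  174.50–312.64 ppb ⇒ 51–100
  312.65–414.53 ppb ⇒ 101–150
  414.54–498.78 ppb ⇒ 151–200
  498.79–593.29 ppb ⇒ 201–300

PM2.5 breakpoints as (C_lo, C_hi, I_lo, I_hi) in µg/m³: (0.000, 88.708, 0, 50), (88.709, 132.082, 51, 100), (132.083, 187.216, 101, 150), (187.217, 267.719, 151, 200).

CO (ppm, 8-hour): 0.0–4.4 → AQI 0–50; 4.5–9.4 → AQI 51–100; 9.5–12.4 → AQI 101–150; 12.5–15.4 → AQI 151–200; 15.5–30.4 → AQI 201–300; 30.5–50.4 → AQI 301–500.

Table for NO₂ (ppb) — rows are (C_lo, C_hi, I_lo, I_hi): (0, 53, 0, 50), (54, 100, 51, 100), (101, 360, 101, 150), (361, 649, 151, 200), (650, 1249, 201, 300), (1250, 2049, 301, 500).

SO₂: 579.29 lies in 498.79–593.29, so I_lo=201, I_hi=300, C_lo=498.79, C_hi=593.29.
(300−201)/(593.29−498.79) × (579.29−498.79) + 201 = 99/94.50 × 80.50 + 201 ≈ 285.33 → 285.
PM2.5 44.823: bracket 0.000–88.708 → index 0–50; slope 50/88.708, offset 44.823.
AQI = 0 + 50/88.708·44.823 ≈ 25.26 ⇒ 25.
CO 21.5: bracket 15.5–30.4 → index 201–300; slope 99/14.9, offset 6.0.
AQI = 201 + 99/14.9·6.0 ≈ 240.87 ⇒ 241.
NO₂: 1725 lies in 1250–2049, so I_lo=301, I_hi=500, C_lo=1250, C_hi=2049.
(500−301)/(2049−1250) × (1725−1250) + 301 = 199/799 × 475 + 301 ≈ 419.30 → 419.
Sub-indices: SO₂→285, PM2.5→25, CO→241, NO₂→419. Overall AQI = max = 419; dominant pollutant is NO₂.

419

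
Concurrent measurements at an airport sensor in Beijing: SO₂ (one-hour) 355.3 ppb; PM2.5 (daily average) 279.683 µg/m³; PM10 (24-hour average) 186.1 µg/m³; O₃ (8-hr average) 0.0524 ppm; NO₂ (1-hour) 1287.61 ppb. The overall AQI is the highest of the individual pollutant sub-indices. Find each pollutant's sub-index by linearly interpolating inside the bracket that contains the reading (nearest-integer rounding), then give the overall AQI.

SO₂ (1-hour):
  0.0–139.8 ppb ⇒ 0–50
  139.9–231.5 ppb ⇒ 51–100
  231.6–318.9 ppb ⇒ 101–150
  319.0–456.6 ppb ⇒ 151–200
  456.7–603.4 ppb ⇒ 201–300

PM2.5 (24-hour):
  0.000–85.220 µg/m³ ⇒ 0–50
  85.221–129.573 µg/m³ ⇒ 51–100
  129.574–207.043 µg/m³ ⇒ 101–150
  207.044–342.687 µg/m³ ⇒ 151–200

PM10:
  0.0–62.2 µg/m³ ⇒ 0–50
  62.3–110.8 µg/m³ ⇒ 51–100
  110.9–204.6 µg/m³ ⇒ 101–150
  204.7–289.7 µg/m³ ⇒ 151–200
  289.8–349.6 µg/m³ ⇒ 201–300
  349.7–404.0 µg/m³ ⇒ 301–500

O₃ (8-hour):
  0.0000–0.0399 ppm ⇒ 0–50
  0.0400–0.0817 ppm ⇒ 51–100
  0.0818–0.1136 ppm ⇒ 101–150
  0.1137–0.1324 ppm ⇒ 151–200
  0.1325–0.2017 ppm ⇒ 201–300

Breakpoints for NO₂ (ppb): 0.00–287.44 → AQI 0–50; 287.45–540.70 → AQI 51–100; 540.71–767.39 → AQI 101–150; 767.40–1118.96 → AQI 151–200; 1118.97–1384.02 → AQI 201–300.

264

SO₂: 355.3 lies in 319.0–456.6, so I_lo=151, I_hi=200, C_lo=319.0, C_hi=456.6.
(200−151)/(456.6−319.0) × (355.3−319.0) + 151 = 49/137.6 × 36.3 + 151 ≈ 163.93 → 164.
PM2.5: 279.683 ∈ [207.044, 342.687] ↔ index [151, 200].
151 + (279.683−207.044)·(200−151)/(342.687−207.044) = 151 + 72.639·49/135.643 ≈ 177.24, so AQI = 177.
PM10: row 110.9–204.6 (AQI 101–150). (150−101)·(186.1−110.9)/(204.6−110.9) + 101 = 49·75.2/93.7 + 101 ≈ 140.33 → 140.
O₃: 0.0524 ∈ [0.0400, 0.0817] ↔ index [51, 100].
51 + (0.0524−0.0400)·(100−51)/(0.0817−0.0400) = 51 + 0.0124·49/0.0417 ≈ 65.57, so AQI = 66.
NO₂: 1287.61 ∈ [1118.97, 1384.02] ↔ index [201, 300].
201 + (1287.61−1118.97)·(300−201)/(1384.02−1118.97) = 201 + 168.64·99/265.05 ≈ 263.99, so AQI = 264.
Sub-indices: SO₂→164, PM2.5→177, PM10→140, O₃→66, NO₂→264. Overall AQI = max = 264; dominant pollutant is NO₂.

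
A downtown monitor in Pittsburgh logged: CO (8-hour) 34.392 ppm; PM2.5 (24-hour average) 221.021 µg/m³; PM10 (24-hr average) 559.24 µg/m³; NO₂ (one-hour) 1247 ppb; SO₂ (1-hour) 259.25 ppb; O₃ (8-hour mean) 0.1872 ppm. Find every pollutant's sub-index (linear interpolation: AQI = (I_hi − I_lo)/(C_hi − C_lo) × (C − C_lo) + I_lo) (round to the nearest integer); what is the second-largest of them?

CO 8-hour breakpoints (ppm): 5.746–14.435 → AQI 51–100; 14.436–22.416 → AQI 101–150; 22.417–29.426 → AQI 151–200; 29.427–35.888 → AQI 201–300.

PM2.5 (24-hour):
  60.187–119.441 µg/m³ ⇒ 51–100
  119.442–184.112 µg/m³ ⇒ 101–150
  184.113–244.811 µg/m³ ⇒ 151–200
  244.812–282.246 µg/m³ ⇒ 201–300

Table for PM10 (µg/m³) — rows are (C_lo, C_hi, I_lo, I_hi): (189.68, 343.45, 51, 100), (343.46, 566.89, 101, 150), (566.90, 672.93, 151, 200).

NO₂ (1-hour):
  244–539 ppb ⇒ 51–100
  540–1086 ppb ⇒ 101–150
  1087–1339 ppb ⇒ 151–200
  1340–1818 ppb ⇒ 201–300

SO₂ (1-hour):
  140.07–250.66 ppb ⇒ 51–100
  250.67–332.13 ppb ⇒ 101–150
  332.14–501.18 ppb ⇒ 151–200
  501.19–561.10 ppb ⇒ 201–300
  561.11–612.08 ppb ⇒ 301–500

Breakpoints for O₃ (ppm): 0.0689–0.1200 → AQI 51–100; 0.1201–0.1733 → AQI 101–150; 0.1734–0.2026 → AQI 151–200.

182

CO: 34.392 lies in 29.427–35.888, so I_lo=201, I_hi=300, C_lo=29.427, C_hi=35.888.
(300−201)/(35.888−29.427) × (34.392−29.427) + 201 = 99/6.461 × 4.965 + 201 ≈ 277.08 → 277.
PM2.5: 221.021 lies in 184.113–244.811, so I_lo=151, I_hi=200, C_lo=184.113, C_hi=244.811.
(200−151)/(244.811−184.113) × (221.021−184.113) + 151 = 49/60.698 × 36.908 + 151 ≈ 180.79 → 181.
PM10 559.24: bracket 343.46–566.89 → index 101–150; slope 49/223.43, offset 215.78.
AQI = 101 + 49/223.43·215.78 ≈ 148.32 ⇒ 148.
NO₂ 1247: bracket 1087–1339 → index 151–200; slope 49/252, offset 160.
AQI = 151 + 49/252·160 ≈ 182.11 ⇒ 182.
SO₂ 259.25: bracket 250.67–332.13 → index 101–150; slope 49/81.46, offset 8.58.
AQI = 101 + 49/81.46·8.58 ≈ 106.16 ⇒ 106.
O₃: 0.1872 lies in 0.1734–0.2026, so I_lo=151, I_hi=200, C_lo=0.1734, C_hi=0.2026.
(200−151)/(0.2026−0.1734) × (0.1872−0.1734) + 151 = 49/0.0292 × 0.0138 + 151 ≈ 174.16 → 174.
Sub-indices: CO→277, PM2.5→181, PM10→148, NO₂→182, SO₂→106, O₃→174. Ranked high→low: 277, 182, 181, 174, 148, 106. Second-highest sub-index = 182.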